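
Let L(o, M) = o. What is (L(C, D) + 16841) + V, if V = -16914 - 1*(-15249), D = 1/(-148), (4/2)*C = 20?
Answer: 15186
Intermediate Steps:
C = 10 (C = (½)*20 = 10)
D = -1/148 ≈ -0.0067568
V = -1665 (V = -16914 + 15249 = -1665)
(L(C, D) + 16841) + V = (10 + 16841) - 1665 = 16851 - 1665 = 15186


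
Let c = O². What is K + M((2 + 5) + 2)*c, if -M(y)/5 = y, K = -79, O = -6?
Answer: -1699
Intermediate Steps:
M(y) = -5*y
c = 36 (c = (-6)² = 36)
K + M((2 + 5) + 2)*c = -79 - 5*((2 + 5) + 2)*36 = -79 - 5*(7 + 2)*36 = -79 - 5*9*36 = -79 - 45*36 = -79 - 1620 = -1699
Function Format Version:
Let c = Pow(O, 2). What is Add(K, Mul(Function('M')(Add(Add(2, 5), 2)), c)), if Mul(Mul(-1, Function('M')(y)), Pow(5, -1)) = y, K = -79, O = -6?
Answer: -1699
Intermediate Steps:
Function('M')(y) = Mul(-5, y)
c = 36 (c = Pow(-6, 2) = 36)
Add(K, Mul(Function('M')(Add(Add(2, 5), 2)), c)) = Add(-79, Mul(Mul(-5, Add(Add(2, 5), 2)), 36)) = Add(-79, Mul(Mul(-5, Add(7, 2)), 36)) = Add(-79, Mul(Mul(-5, 9), 36)) = Add(-79, Mul(-45, 36)) = Add(-79, -1620) = -1699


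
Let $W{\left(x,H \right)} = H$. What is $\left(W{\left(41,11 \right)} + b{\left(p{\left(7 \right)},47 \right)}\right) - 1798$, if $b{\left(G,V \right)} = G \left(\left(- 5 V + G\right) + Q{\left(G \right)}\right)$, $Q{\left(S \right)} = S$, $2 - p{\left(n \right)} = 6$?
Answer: $-815$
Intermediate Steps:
$p{\left(n \right)} = -4$ ($p{\left(n \right)} = 2 - 6 = -4$)
$b{\left(G,V \right)} = G \left(- 5 V + 2 G\right)$ ($b{\left(G,V \right)} = G \left(\left(- 5 V + G\right) + G\right) = G \left(\left(G - 5 V\right) + G\right) = G \left(- 5 V + 2 G\right)$)
$\left(W{\left(41,11 \right)} + b{\left(p{\left(7 \right)},47 \right)}\right) - 1798 = \left(11 - 4 \left(\left(-5\right) 47 + 2 \left(-4\right)\right)\right) - 1798 = \left(11 - 4 \left(-235 - 8\right)\right) - 1798 = \left(11 - -972\right) - 1798 = \left(11 + 972\right) - 1798 = 983 - 1798 = -815$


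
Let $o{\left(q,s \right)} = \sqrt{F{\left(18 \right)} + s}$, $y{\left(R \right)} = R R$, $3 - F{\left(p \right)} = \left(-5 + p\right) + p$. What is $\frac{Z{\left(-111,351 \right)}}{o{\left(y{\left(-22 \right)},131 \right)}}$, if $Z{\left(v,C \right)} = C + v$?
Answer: $\frac{240 \sqrt{103}}{103} \approx 23.648$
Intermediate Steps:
$F{\left(p \right)} = 8 - 2 p$ ($F{\left(p \right)} = 3 - \left(\left(-5 + p\right) + p\right) = 3 - \left(-5 + 2 p\right) = 8 - 2 p$)
$y{\left(R \right)} = R^{2}$
$o{\left(q,s \right)} = \sqrt{-28 + s}$ ($o{\left(q,s \right)} = \sqrt{\left(8 - 36\right) + s} = \sqrt{-28 + s}$)
$\frac{Z{\left(-111,351 \right)}}{o{\left(y{\left(-22 \right)},131 \right)}} = \frac{351 - 111}{\sqrt{-28 + 131}} = \frac{240}{\sqrt{103}} = 240 \frac{\sqrt{103}}{103} = \frac{240 \sqrt{103}}{103}$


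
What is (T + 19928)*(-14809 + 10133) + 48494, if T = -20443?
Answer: 2456634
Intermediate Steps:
(T + 19928)*(-14809 + 10133) + 48494 = (-20443 + 19928)*(-14809 + 10133) + 48494 = -515*(-4676) + 48494 = 2408140 + 48494 = 2456634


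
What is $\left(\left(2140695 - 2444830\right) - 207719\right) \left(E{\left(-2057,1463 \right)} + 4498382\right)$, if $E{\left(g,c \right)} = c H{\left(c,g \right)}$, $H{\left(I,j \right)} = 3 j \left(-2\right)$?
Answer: $-11544727745712$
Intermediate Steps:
$H{\left(I,j \right)} = - 6 j$
$E{\left(g,c \right)} = - 6 c g$ ($E{\left(g,c \right)} = c \left(- 6 g\right) = - 6 c g$)
$\left(\left(2140695 - 2444830\right) - 207719\right) \left(E{\left(-2057,1463 \right)} + 4498382\right) = \left(\left(2140695 - 2444830\right) - 207719\right) \left(\left(-6\right) 1463 \left(-2057\right) + 4498382\right) = \left(\left(2140695 - 2444830\right) - 207719\right) \left(18056346 + 4498382\right) = \left(-304135 - 207719\right) 22554728 = \left(-511854\right) 22554728 = -11544727745712$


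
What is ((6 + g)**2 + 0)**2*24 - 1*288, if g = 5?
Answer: 351096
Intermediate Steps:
((6 + g)**2 + 0)**2*24 - 1*288 = ((6 + 5)**2 + 0)**2*24 - 1*288 = (11**2 + 0)**2*24 - 288 = (121 + 0)**2*24 - 288 = 121**2*24 - 288 = 14641*24 - 288 = 351384 - 288 = 351096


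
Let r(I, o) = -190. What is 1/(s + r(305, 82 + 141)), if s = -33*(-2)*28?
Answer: 1/1658 ≈ 0.00060314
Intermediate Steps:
s = 1848 (s = 66*28 = 1848)
1/(s + r(305, 82 + 141)) = 1/(1848 - 190) = 1/1658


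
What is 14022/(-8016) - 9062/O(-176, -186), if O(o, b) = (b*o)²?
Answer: -156528006149/89482415616 ≈ -1.7493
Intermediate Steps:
O(o, b) = b²*o²
14022/(-8016) - 9062/O(-176, -186) = 14022/(-8016) - 9062/((-186)²*(-176)²) = 14022*(-1/8016) - 9062/(34596*30976) = -2337/1336 - 9062/1071645696 = -2337/1336 - 9062*1/1071645696 = -2337/1336 - 4531/535822848 = -156528006149/89482415616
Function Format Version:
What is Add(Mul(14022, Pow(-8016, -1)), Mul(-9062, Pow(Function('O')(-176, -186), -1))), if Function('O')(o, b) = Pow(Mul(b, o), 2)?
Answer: Rational(-156528006149, 89482415616) ≈ -1.7493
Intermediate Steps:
Function('O')(o, b) = Mul(Pow(b, 2), Pow(o, 2))
Add(Mul(14022, Pow(-8016, -1)), Mul(-9062, Pow(Function('O')(-176, -186), -1))) = Add(Mul(14022, Pow(-8016, -1)), Mul(-9062, Pow(Mul(Pow(-186, 2), Pow(-176, 2)), -1))) = Add(Mul(14022, Rational(-1, 8016)), Mul(-9062, Pow(Mul(34596, 30976), -1))) = Add(Rational(-2337, 1336), Mul(-9062, Pow(1071645696, -1))) = Add(Rational(-2337, 1336), Mul(-9062, Rational(1, 1071645696))) = Add(Rational(-2337, 1336), Rational(-4531, 535822848)) = Rational(-156528006149, 89482415616)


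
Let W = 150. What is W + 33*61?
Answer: 2163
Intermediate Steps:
W + 33*61 = 150 + 33*61 = 150 + 2013 = 2163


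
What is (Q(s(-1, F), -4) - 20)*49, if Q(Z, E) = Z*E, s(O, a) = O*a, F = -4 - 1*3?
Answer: -2352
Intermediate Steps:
F = -7 (F = -4 - 3 = -7)
Q(Z, E) = E*Z
(Q(s(-1, F), -4) - 20)*49 = (-(-4)*(-7) - 20)*49 = (-4*7 - 20)*49 = (-28 - 20)*49 = -48*49 = -2352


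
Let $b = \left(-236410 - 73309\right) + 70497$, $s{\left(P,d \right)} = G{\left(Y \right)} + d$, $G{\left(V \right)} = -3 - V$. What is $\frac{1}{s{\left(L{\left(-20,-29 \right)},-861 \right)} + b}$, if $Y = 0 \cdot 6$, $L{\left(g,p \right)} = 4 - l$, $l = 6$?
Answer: $- \frac{1}{240086} \approx -4.1652 \cdot 10^{-6}$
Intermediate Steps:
$L{\left(g,p \right)} = -2$ ($L{\left(g,p \right)} = 4 - 6 = -2$)
$Y = 0$
$s{\left(P,d \right)} = -3 + d$ ($s{\left(P,d \right)} = \left(-3 - 0\right) + d = \left(-3 + 0\right) + d = -3 + d$)
$b = -239222$ ($b = -309719 + 70497 = -239222$)
$\frac{1}{s{\left(L{\left(-20,-29 \right)},-861 \right)} + b} = \frac{1}{\left(-3 - 861\right) - 239222} = \frac{1}{-864 - 239222} = \frac{1}{-240086} = - \frac{1}{240086}$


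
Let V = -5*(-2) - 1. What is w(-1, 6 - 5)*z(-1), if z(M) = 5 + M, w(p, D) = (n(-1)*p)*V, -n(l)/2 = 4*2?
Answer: 576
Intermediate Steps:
V = 9 (V = 10 - 1 = 9)
n(l) = -16 (n(l) = -8*2 = -2*8 = -16)
w(p, D) = -144*p (w(p, D) = -16*p*9 = -144*p)
w(-1, 6 - 5)*z(-1) = (-144*(-1))*(5 - 1) = 144*4 = 576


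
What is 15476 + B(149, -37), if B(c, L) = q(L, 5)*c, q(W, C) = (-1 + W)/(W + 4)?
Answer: 516370/33 ≈ 15648.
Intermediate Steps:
q(W, C) = (-1 + W)/(4 + W)
B(c, L) = c*(-1 + L)/(4 + L) (B(c, L) = ((-1 + L)/(4 + L))*c = c*(-1 + L)/(4 + L))
15476 + B(149, -37) = 15476 + 149*(-1 - 37)/(4 - 37) = 15476 + 149*(-38)/(-33) = 15476 + 149*(-1/33)*(-38) = 15476 + 5662/33 = 516370/33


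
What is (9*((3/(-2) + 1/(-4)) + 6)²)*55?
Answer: 143055/16 ≈ 8940.9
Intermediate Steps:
(9*((3/(-2) + 1/(-4)) + 6)²)*55 = (9*((3*(-½) + 1*(-¼)) + 6)²)*55 = (9*((-3/2 - ¼) + 6)²)*55 = (9*(-7/4 + 6)²)*55 = (9*(17/4)²)*55 = (9*(289/16))*55 = (2601/16)*55 = 143055/16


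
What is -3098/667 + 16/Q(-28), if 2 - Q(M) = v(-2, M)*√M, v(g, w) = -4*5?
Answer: -8672162/1868267 - 160*I*√7/2801 ≈ -4.6418 - 0.15113*I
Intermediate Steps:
v(g, w) = -20
Q(M) = 2 + 20*√M (Q(M) = 2 - (-20)*√M = 2 + 20*√M)
-3098/667 + 16/Q(-28) = -3098/667 + 16/(2 + 20*√(-28)) = -3098*1/667 + 16/(2 + 20*(2*I*√7)) = -3098/667 + 16/(2 + 40*I*√7)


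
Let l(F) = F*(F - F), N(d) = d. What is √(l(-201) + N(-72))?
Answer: 6*I*√2 ≈ 8.4853*I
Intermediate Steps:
l(F) = 0 (l(F) = F*0 = 0)
√(l(-201) + N(-72)) = √(0 - 72) = √(-72) = 6*I*√2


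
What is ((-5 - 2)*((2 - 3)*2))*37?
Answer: 518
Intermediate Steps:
((-5 - 2)*((2 - 3)*2))*37 = -(-7)*2*37 = -7*(-2)*37 = 14*37 = 518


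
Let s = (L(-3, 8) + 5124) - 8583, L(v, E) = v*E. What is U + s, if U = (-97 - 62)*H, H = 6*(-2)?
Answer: -1575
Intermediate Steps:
H = -12
U = 1908 (U = (-97 - 62)*(-12) = -159*(-12) = 1908)
L(v, E) = E*v
s = -3483 (s = (8*(-3) + 5124) - 8583 = (-24 + 5124) - 8583 = 5100 - 8583 = -3483)
U + s = 1908 - 3483 = -1575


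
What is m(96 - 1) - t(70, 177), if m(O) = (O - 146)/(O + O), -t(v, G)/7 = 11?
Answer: 14579/190 ≈ 76.732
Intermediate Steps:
t(v, G) = -77 (t(v, G) = -7*11 = -77)
m(O) = (-146 + O)/(2*O) (m(O) = (-146 + O)/((2*O)) = (-146 + O)*(1/(2*O)) = (-146 + O)/(2*O))
m(96 - 1) - t(70, 177) = (-146 + (96 - 1))/(2*(96 - 1)) - 1*(-77) = (1/2)*(-146 + 95)/95 + 77 = (1/2)*(1/95)*(-51) + 77 = -51/190 + 77 = 14579/190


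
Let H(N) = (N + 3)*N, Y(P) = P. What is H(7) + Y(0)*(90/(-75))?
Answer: 70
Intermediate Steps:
H(N) = N*(3 + N) (H(N) = (3 + N)*N = N*(3 + N))
H(7) + Y(0)*(90/(-75)) = 7*(3 + 7) + 0*(90/(-75)) = 7*10 + 0*(90*(-1/75)) = 70 + 0*(-6/5) = 70 + 0 = 70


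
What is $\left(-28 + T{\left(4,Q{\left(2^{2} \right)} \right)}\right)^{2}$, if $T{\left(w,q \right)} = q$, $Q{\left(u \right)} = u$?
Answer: $576$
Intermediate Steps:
$\left(-28 + T{\left(4,Q{\left(2^{2} \right)} \right)}\right)^{2} = \left(-28 + 2^{2}\right)^{2} = \left(-28 + 4\right)^{2} = \left(-24\right)^{2} = 576$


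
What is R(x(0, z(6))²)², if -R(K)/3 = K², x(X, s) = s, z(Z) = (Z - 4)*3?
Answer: 15116544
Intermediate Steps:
z(Z) = -12 + 3*Z (z(Z) = (-4 + Z)*3 = -12 + 3*Z)
R(K) = -3*K²
R(x(0, z(6))²)² = (-3*(-12 + 3*6)⁴)² = (-3*(-12 + 18)⁴)² = (-3*(6²)²)² = (-3*36²)² = (-3*1296)² = (-3888)² = 15116544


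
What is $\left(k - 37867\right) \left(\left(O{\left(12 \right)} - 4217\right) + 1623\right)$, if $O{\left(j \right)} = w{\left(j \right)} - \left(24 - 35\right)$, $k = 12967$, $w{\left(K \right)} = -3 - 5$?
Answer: $64515900$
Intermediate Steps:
$w{\left(K \right)} = -8$ ($w{\left(K \right)} = -3 - 5 = -8$)
$O{\left(j \right)} = 3$ ($O{\left(j \right)} = -8 - \left(24 - 35\right) = -8 - -11 = -8 + 11 = 3$)
$\left(k - 37867\right) \left(\left(O{\left(12 \right)} - 4217\right) + 1623\right) = \left(12967 - 37867\right) \left(\left(3 - 4217\right) + 1623\right) = - 24900 \left(-4214 + 1623\right) = \left(-24900\right) \left(-2591\right) = 64515900$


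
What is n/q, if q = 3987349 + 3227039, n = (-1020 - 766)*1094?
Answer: -488471/1803597 ≈ -0.27083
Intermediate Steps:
n = -1953884 (n = -1786*1094 = -1953884)
q = 7214388
n/q = -1953884/7214388 = -1953884*1/7214388 = -488471/1803597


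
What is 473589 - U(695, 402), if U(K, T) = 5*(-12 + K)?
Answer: 470174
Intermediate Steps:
U(K, T) = -60 + 5*K
473589 - U(695, 402) = 473589 - (-60 + 5*695) = 473589 - (-60 + 3475) = 473589 - 1*3415 = 473589 - 3415 = 470174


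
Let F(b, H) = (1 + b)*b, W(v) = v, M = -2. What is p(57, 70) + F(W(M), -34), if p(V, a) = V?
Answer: 59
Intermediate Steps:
F(b, H) = b*(1 + b)
p(57, 70) + F(W(M), -34) = 57 - 2*(1 - 2) = 57 - 2*(-1) = 57 + 2 = 59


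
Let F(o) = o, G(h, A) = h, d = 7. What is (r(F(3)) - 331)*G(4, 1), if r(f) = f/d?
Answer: -9256/7 ≈ -1322.3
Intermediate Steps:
r(f) = f/7
(r(F(3)) - 331)*G(4, 1) = ((⅐)*3 - 331)*4 = (3/7 - 331)*4 = -2314/7*4 = -9256/7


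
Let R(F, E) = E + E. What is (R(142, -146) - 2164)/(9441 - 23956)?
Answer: 2456/14515 ≈ 0.16920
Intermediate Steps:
R(F, E) = 2*E
(R(142, -146) - 2164)/(9441 - 23956) = (2*(-146) - 2164)/(9441 - 23956) = (-292 - 2164)/(-14515) = -2456*(-1/14515) = 2456/14515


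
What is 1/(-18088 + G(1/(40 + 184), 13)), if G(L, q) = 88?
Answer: -1/18000 ≈ -5.5556e-5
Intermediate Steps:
1/(-18088 + G(1/(40 + 184), 13)) = 1/(-18088 + 88) = 1/(-18000) = -1/18000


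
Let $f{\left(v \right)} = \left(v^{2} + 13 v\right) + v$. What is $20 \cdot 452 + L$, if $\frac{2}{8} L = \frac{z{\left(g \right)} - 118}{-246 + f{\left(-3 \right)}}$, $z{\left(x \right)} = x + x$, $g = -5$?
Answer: $\frac{2522672}{279} \approx 9041.8$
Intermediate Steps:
$f{\left(v \right)} = v^{2} + 14 v$
$z{\left(x \right)} = 2 x$
$L = \frac{512}{279}$ ($L = 4 \frac{2 \left(-5\right) - 118}{-246 - 3 \left(14 - 3\right)} = 4 \frac{-10 - 118}{-246 - 33} = 4 \left(- \frac{128}{-246 - 33}\right) = 4 \left(- \frac{128}{-279}\right) = 4 \left(\left(-128\right) \left(- \frac{1}{279}\right)\right) = 4 \cdot \frac{128}{279} = \frac{512}{279} \approx 1.8351$)
$20 \cdot 452 + L = 20 \cdot 452 + \frac{512}{279} = 9040 + \frac{512}{279} = \frac{2522672}{279}$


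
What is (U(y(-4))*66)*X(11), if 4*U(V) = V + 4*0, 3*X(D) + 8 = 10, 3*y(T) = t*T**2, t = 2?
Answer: 352/3 ≈ 117.33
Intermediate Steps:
y(T) = 2*T**2/3 (y(T) = (2*T**2)/3 = 2*T**2/3)
X(D) = 2/3 (X(D) = -8/3 + (1/3)*10 = -8/3 + 10/3 = 2/3)
U(V) = V/4 (U(V) = (V + 4*0)/4 = (V + 0)/4 = V/4)
(U(y(-4))*66)*X(11) = ((((2/3)*(-4)**2)/4)*66)*(2/3) = ((((2/3)*16)/4)*66)*(2/3) = (((1/4)*(32/3))*66)*(2/3) = ((8/3)*66)*(2/3) = 176*(2/3) = 352/3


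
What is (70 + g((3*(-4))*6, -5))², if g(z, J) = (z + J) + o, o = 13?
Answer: 36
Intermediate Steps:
g(z, J) = 13 + J + z (g(z, J) = (z + J) + 13 = (J + z) + 13 = 13 + J + z)
(70 + g((3*(-4))*6, -5))² = (70 + (13 - 5 + (3*(-4))*6))² = (70 + (13 - 5 - 12*6))² = (70 + (13 - 5 - 72))² = (70 - 64)² = 6² = 36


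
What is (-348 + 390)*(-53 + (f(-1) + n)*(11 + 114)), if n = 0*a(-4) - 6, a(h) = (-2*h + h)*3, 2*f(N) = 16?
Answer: 8274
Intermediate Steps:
f(N) = 8 (f(N) = (1/2)*16 = 8)
a(h) = -3*h (a(h) = -h*3 = -3*h)
n = -6 (n = 0*(-3*(-4)) - 6 = 0*12 - 6 = 0 - 6 = -6)
(-348 + 390)*(-53 + (f(-1) + n)*(11 + 114)) = (-348 + 390)*(-53 + (8 - 6)*(11 + 114)) = 42*(-53 + 2*125) = 42*(-53 + 250) = 42*197 = 8274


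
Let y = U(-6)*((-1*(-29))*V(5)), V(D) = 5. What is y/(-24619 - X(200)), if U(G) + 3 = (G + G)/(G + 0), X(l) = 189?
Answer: 145/24808 ≈ 0.0058449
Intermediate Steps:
U(G) = -1 (U(G) = -3 + (G + G)/(G + 0) = -3 + (2*G)/G = -3 + 2 = -1)
y = -145 (y = -(-1*(-29))*5 = -29*5 = -1*145 = -145)
y/(-24619 - X(200)) = -145/(-24619 - 1*189) = -145/(-24619 - 189) = -145/(-24808) = -145*(-1/24808) = 145/24808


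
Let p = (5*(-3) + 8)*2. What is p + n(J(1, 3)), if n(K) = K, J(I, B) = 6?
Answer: -8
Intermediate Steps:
p = -14 (p = (-15 + 8)*2 = -7*2 = -14)
p + n(J(1, 3)) = -14 + 6 = -8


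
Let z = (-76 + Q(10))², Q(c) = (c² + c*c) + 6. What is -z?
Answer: -16900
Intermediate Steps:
Q(c) = 6 + 2*c² (Q(c) = (c² + c²) + 6 = 2*c² + 6 = 6 + 2*c²)
z = 16900 (z = (-76 + (6 + 2*10²))² = (-76 + (6 + 2*100))² = (-76 + (6 + 200))² = (-76 + 206)² = 130² = 16900)
-z = -1*16900 = -16900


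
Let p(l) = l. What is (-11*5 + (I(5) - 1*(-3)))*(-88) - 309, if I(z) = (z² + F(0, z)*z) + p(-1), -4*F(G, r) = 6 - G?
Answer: 2815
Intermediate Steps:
F(G, r) = -3/2 + G/4 (F(G, r) = -(6 - G)/4 = -3/2 + G/4)
I(z) = -1 + z² - 3*z/2 (I(z) = (z² + (-3/2 + (¼)*0)*z) - 1 = (z² + (-3/2 + 0)*z) - 1 = (z² - 3*z/2) - 1 = -1 + z² - 3*z/2)
(-11*5 + (I(5) - 1*(-3)))*(-88) - 309 = (-11*5 + ((-1 + 5² - 3/2*5) - 1*(-3)))*(-88) - 309 = (-55 + ((-1 + 25 - 15/2) + 3))*(-88) - 309 = (-55 + (33/2 + 3))*(-88) - 309 = (-55 + 39/2)*(-88) - 309 = -71/2*(-88) - 309 = 3124 - 309 = 2815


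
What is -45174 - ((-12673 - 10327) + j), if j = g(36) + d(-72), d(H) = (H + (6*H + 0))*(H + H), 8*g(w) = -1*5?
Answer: -757995/8 ≈ -94749.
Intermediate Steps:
g(w) = -5/8 (g(w) = (-1*5)/8 = (⅛)*(-5) = -5/8)
d(H) = 14*H² (d(H) = (H + 6*H)*(2*H) = (7*H)*(2*H) = 14*H²)
j = 580603/8 (j = -5/8 + 14*(-72)² = -5/8 + 14*5184 = -5/8 + 72576 = 580603/8 ≈ 72575.)
-45174 - ((-12673 - 10327) + j) = -45174 - ((-12673 - 10327) + 580603/8) = -45174 - (-23000 + 580603/8) = -45174 - 1*396603/8 = -45174 - 396603/8 = -757995/8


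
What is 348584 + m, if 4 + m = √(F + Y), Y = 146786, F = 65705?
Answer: 348580 + √212491 ≈ 3.4904e+5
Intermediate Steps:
m = -4 + √212491 (m = -4 + √(65705 + 146786) = -4 + √212491 ≈ 456.97)
348584 + m = 348584 + (-4 + √212491) = 348580 + √212491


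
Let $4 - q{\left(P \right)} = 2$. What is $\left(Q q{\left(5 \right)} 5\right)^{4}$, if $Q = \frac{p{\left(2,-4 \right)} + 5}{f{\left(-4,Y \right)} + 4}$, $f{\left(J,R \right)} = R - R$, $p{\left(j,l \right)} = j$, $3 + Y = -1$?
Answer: $\frac{1500625}{16} \approx 93789.0$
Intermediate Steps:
$Y = -4$ ($Y = -3 - 1 = -4$)
$q{\left(P \right)} = 2$ ($q{\left(P \right)} = 4 - 2 = 2$)
$f{\left(J,R \right)} = 0$
$Q = \frac{7}{4}$ ($Q = \frac{2 + 5}{0 + 4} = \frac{7}{4} \approx 1.75$)
$\left(Q q{\left(5 \right)} 5\right)^{4} = \left(\frac{7}{4} \cdot 2 \cdot 5\right)^{4} = \left(\frac{7}{2} \cdot 5\right)^{4} = \left(\frac{35}{2}\right)^{4} = \frac{1500625}{16}$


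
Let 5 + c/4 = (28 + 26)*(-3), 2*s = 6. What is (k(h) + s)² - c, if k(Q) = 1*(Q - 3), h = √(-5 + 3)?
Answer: 666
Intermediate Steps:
h = I*√2 (h = √(-2) = I*√2 ≈ 1.4142*I)
k(Q) = -3 + Q (k(Q) = 1*(-3 + Q) = -3 + Q)
s = 3 (s = (½)*6 = 3)
c = -668 (c = -20 + 4*((28 + 26)*(-3)) = -20 + 4*(54*(-3)) = -20 + 4*(-162) = -20 - 648 = -668)
(k(h) + s)² - c = ((-3 + I*√2) + 3)² - 1*(-668) = (I*√2)² + 668 = -2 + 668 = 666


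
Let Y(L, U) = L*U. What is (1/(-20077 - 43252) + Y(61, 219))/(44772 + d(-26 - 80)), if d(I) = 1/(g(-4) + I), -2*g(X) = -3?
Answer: 88408265495/296295682417 ≈ 0.29838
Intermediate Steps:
g(X) = 3/2 (g(X) = -½*(-3) = 3/2)
d(I) = 1/(3/2 + I)
(1/(-20077 - 43252) + Y(61, 219))/(44772 + d(-26 - 80)) = (1/(-20077 - 43252) + 61*219)/(44772 + 2/(3 + 2*(-26 - 80))) = (1/(-63329) + 13359)/(44772 + 2/(3 + 2*(-106))) = (-1/63329 + 13359)/(44772 + 2/(3 - 212)) = 846012110/(63329*(44772 + 2/(-209))) = 846012110/(63329*(44772 + 2*(-1/209))) = 846012110/(63329*(44772 - 2/209)) = 846012110/(63329*(9357346/209)) = (846012110/63329)*(209/9357346) = 88408265495/296295682417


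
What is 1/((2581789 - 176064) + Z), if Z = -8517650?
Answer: -1/6111925 ≈ -1.6361e-7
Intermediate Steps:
1/((2581789 - 176064) + Z) = 1/((2581789 - 176064) - 8517650) = 1/(2405725 - 8517650) = 1/(-6111925) = -1/6111925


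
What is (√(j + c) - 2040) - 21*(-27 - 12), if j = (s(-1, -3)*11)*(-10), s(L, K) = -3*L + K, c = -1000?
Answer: -1221 + 10*I*√10 ≈ -1221.0 + 31.623*I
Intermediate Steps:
s(L, K) = K - 3*L
j = 0 (j = ((-3 - 3*(-1))*11)*(-10) = ((-3 + 3)*11)*(-10) = (0*11)*(-10) = 0*(-10) = 0)
(√(j + c) - 2040) - 21*(-27 - 12) = (√(0 - 1000) - 2040) - 21*(-27 - 12) = (√(-1000) - 2040) - 21*(-39) = (10*I*√10 - 2040) + 819 = (-2040 + 10*I*√10) + 819 = -1221 + 10*I*√10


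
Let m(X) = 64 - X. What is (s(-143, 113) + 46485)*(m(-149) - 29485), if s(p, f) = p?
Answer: -1356523024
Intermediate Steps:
(s(-143, 113) + 46485)*(m(-149) - 29485) = (-143 + 46485)*((64 - 1*(-149)) - 29485) = 46342*((64 + 149) - 29485) = 46342*(213 - 29485) = 46342*(-29272) = -1356523024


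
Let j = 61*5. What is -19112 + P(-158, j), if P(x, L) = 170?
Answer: -18942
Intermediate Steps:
j = 305
-19112 + P(-158, j) = -19112 + 170 = -18942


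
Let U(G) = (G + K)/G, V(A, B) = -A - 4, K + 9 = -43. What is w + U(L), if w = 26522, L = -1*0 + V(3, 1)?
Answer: 185713/7 ≈ 26530.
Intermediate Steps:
K = -52 (K = -9 - 43 = -52)
V(A, B) = -4 - A
L = -7 (L = -1*0 + (-4 - 1*3) = 0 + (-4 - 3) = 0 - 7 = -7)
U(G) = (-52 + G)/G (U(G) = (G - 52)/G = (-52 + G)/G)
w + U(L) = 26522 + (-52 - 7)/(-7) = 26522 - ⅐*(-59) = 26522 + 59/7 = 185713/7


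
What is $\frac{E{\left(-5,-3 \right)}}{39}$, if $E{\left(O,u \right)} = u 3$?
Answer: $- \frac{3}{13} \approx -0.23077$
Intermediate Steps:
$E{\left(O,u \right)} = 3 u$
$\frac{E{\left(-5,-3 \right)}}{39} = \frac{3 \left(-3\right)}{39} = \left(-9\right) \frac{1}{39} = - \frac{3}{13}$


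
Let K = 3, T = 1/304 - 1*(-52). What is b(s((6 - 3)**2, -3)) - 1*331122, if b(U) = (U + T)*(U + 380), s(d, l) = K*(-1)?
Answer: -95044919/304 ≈ -3.1265e+5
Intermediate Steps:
T = 15809/304 (T = 1/304 + 52 = 15809/304 ≈ 52.003)
s(d, l) = -3 (s(d, l) = 3*(-1) = -3)
b(U) = (380 + U)*(15809/304 + U) (b(U) = (U + 15809/304)*(U + 380) = (15809/304 + U)*(380 + U) = (380 + U)*(15809/304 + U))
b(s((6 - 3)**2, -3)) - 1*331122 = (79045/4 + (-3)**2 + (131329/304)*(-3)) - 1*331122 = (79045/4 + 9 - 393987/304) - 331122 = 5616169/304 - 331122 = -95044919/304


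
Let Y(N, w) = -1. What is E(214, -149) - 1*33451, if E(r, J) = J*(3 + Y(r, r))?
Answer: -33749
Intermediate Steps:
E(r, J) = 2*J (E(r, J) = J*(3 - 1) = J*2 = 2*J)
E(214, -149) - 1*33451 = 2*(-149) - 1*33451 = -298 - 33451 = -33749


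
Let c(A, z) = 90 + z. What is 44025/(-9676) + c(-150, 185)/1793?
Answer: -6934175/1577188 ≈ -4.3965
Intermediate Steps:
44025/(-9676) + c(-150, 185)/1793 = 44025/(-9676) + (90 + 185)/1793 = 44025*(-1/9676) + 275*(1/1793) = -44025/9676 + 25/163 = -6934175/1577188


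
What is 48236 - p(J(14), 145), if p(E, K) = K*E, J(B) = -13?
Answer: 50121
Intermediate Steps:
p(E, K) = E*K
48236 - p(J(14), 145) = 48236 - (-13)*145 = 48236 - 1*(-1885) = 48236 + 1885 = 50121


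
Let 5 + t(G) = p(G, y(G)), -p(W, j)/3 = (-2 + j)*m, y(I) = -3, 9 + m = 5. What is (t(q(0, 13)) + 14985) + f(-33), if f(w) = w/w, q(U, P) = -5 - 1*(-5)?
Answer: 14921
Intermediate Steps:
m = -4 (m = -9 + 5 = -4)
q(U, P) = 0 (q(U, P) = -5 + 5 = 0)
f(w) = 1
p(W, j) = -24 + 12*j (p(W, j) = -3*(-2 + j)*(-4) = -3*(8 - 4*j) = -24 + 12*j)
t(G) = -65 (t(G) = -5 + (-24 + 12*(-3)) = -5 + (-24 - 36) = -5 - 60 = -65)
(t(q(0, 13)) + 14985) + f(-33) = (-65 + 14985) + 1 = 14920 + 1 = 14921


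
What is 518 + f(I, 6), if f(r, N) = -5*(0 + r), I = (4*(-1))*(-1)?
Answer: 498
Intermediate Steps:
I = 4 (I = -4*(-1) = 4)
f(r, N) = -5*r
518 + f(I, 6) = 518 - 5*4 = 518 - 20 = 498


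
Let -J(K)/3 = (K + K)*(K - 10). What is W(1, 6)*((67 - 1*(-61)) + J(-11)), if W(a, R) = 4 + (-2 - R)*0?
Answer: -5032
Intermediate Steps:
W(a, R) = 4 (W(a, R) = 4 + 0 = 4)
J(K) = -6*K*(-10 + K) (J(K) = -3*(K + K)*(K - 10) = -3*2*K*(-10 + K) = -6*K*(-10 + K))
W(1, 6)*((67 - 1*(-61)) + J(-11)) = 4*((67 - 1*(-61)) + 6*(-11)*(10 - 1*(-11))) = 4*((67 + 61) + 6*(-11)*(10 + 11)) = 4*(128 + 6*(-11)*21) = 4*(128 - 1386) = 4*(-1258) = -5032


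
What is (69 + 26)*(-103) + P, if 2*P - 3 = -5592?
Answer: -25159/2 ≈ -12580.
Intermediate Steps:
P = -5589/2 (P = 3/2 + (1/2)*(-5592) = 3/2 - 2796 = -5589/2 ≈ -2794.5)
(69 + 26)*(-103) + P = (69 + 26)*(-103) - 5589/2 = 95*(-103) - 5589/2 = -9785 - 5589/2 = -25159/2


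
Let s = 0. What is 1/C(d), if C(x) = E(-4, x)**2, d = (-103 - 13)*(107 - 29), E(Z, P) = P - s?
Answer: 1/81866304 ≈ 1.2215e-8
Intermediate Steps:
E(Z, P) = P (E(Z, P) = P - 1*0 = P + 0 = P)
d = -9048 (d = -116*78 = -9048)
C(x) = x**2
1/C(d) = 1/((-9048)**2) = 1/81866304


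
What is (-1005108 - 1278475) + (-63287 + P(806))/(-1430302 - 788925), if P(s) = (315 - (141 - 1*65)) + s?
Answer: -5067788988099/2219227 ≈ -2.2836e+6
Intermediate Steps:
P(s) = 239 + s (P(s) = (315 - (141 - 65)) + s = (315 - 1*76) + s = (315 - 76) + s = 239 + s)
(-1005108 - 1278475) + (-63287 + P(806))/(-1430302 - 788925) = (-1005108 - 1278475) + (-63287 + (239 + 806))/(-1430302 - 788925) = -2283583 + (-63287 + 1045)/(-2219227) = -2283583 - 62242*(-1/2219227) = -2283583 + 62242/2219227 = -5067788988099/2219227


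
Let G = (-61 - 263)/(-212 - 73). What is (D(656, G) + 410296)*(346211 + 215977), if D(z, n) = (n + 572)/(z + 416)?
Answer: 1468175012005284/6365 ≈ 2.3066e+11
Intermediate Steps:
G = 108/95 (G = -324/(-285) = -324*(-1/285) = 108/95 ≈ 1.1368)
D(z, n) = (572 + n)/(416 + z)
(D(656, G) + 410296)*(346211 + 215977) = ((572 + 108/95)/(416 + 656) + 410296)*(346211 + 215977) = ((54448/95)/1072 + 410296)*562188 = ((1/1072)*(54448/95) + 410296)*562188 = (3403/6365 + 410296)*562188 = (2611537443/6365)*562188 = 1468175012005284/6365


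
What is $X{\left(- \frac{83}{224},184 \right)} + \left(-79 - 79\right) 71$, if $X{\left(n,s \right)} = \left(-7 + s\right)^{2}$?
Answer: $20111$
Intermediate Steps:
$X{\left(- \frac{83}{224},184 \right)} + \left(-79 - 79\right) 71 = \left(-7 + 184\right)^{2} + \left(-79 - 79\right) 71 = 177^{2} - 11218 = 31329 - 11218 = 20111$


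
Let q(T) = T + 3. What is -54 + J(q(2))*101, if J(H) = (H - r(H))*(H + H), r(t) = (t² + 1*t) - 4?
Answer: -21264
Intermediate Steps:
q(T) = 3 + T
r(t) = -4 + t + t² (r(t) = (t² + t) - 4 = (t + t²) - 4 = -4 + t + t²)
J(H) = 2*H*(4 - H²) (J(H) = (H - (-4 + H + H²))*(H + H) = (H + (4 - H - H²))*(2*H) = (4 - H²)*(2*H) = 2*H*(4 - H²))
-54 + J(q(2))*101 = -54 + (2*(3 + 2)*(4 - (3 + 2)²))*101 = -54 + (2*5*(4 - 1*5²))*101 = -54 + (2*5*(4 - 1*25))*101 = -54 + (2*5*(4 - 25))*101 = -54 + (2*5*(-21))*101 = -54 - 210*101 = -54 - 21210 = -21264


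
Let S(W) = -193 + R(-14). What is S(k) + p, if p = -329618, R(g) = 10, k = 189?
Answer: -329801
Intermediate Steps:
S(W) = -183 (S(W) = -193 + 10 = -183)
S(k) + p = -183 - 329618 = -329801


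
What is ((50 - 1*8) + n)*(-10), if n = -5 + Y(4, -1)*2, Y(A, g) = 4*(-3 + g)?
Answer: -50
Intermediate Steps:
Y(A, g) = -12 + 4*g
n = -37 (n = -5 + (-12 + 4*(-1))*2 = -5 + (-12 - 4)*2 = -5 - 16*2 = -5 - 32 = -37)
((50 - 1*8) + n)*(-10) = ((50 - 1*8) - 37)*(-10) = ((50 - 8) - 37)*(-10) = (42 - 37)*(-10) = 5*(-10) = -50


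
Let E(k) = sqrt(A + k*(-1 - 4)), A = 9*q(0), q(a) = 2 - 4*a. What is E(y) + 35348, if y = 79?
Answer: 35348 + I*sqrt(377) ≈ 35348.0 + 19.416*I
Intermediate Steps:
A = 18 (A = 9*(2 - 4*0) = 9*(2 + 0) = 9*2 = 18)
E(k) = sqrt(18 - 5*k) (E(k) = sqrt(18 + k*(-1 - 4)) = sqrt(18 + k*(-5)) = sqrt(18 - 5*k))
E(y) + 35348 = sqrt(18 - 5*79) + 35348 = sqrt(18 - 395) + 35348 = sqrt(-377) + 35348 = I*sqrt(377) + 35348 = 35348 + I*sqrt(377)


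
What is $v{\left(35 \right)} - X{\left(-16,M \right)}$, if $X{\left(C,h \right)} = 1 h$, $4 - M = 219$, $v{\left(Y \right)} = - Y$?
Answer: $180$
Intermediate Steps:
$M = -215$ ($M = 4 - 219 = -215$)
$X{\left(C,h \right)} = h$
$v{\left(35 \right)} - X{\left(-16,M \right)} = \left(-1\right) 35 - -215 = -35 + 215 = 180$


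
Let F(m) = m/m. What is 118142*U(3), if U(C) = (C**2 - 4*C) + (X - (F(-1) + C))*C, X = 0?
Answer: -1772130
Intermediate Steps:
F(m) = 1
U(C) = C**2 - 4*C + C*(-1 - C) (U(C) = (C**2 - 4*C) + (0 - (1 + C))*C = (C**2 - 4*C) + (0 + (-1 - C))*C = (C**2 - 4*C) + (-1 - C)*C = (C**2 - 4*C) + C*(-1 - C) = C**2 - 4*C + C*(-1 - C))
118142*U(3) = 118142*(-5*3) = 118142*(-15) = -1772130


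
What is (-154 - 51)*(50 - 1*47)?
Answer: -615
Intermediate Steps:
(-154 - 51)*(50 - 1*47) = -205*(50 - 47) = -205*3 = -615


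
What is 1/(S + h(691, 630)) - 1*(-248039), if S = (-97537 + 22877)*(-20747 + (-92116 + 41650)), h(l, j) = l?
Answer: 1318764644975570/5316763271 ≈ 2.4804e+5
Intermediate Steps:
S = 5316762580 (S = -74660*(-20747 - 50466) = -74660*(-71213) = 5316762580)
1/(S + h(691, 630)) - 1*(-248039) = 1/(5316762580 + 691) - 1*(-248039) = 1/5316763271 + 248039 = 1318764644975570/5316763271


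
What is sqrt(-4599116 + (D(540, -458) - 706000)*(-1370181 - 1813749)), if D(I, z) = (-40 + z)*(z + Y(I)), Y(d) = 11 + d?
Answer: 2*sqrt(598827628726) ≈ 1.5477e+6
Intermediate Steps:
D(I, z) = (-40 + z)*(11 + I + z) (D(I, z) = (-40 + z)*(z + (11 + I)) = (-40 + z)*(11 + I + z))
sqrt(-4599116 + (D(540, -458) - 706000)*(-1370181 - 1813749)) = sqrt(-4599116 + ((-440 + (-458)**2 - 40*540 - 29*(-458) + 540*(-458)) - 706000)*(-1370181 - 1813749)) = sqrt(-4599116 + ((-440 + 209764 - 21600 + 13282 - 247320) - 706000)*(-3183930)) = sqrt(-4599116 + (-46314 - 706000)*(-3183930)) = sqrt(-4599116 - 752314*(-3183930)) = sqrt(-4599116 + 2395315114020) = sqrt(2395310514904) = 2*sqrt(598827628726)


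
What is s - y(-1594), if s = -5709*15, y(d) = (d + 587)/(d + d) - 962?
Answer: -269938531/3188 ≈ -84673.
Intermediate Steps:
y(d) = -962 + (587 + d)/(2*d) (y(d) = (587 + d)/((2*d)) - 962 = (587 + d)*(1/(2*d)) - 962 = (587 + d)/(2*d) - 962 = -962 + (587 + d)/(2*d))
s = -85635
s - y(-1594) = -85635 - (587 - 1923*(-1594))/(2*(-1594)) = -85635 - (-1)*(587 + 3065262)/(2*1594) = -85635 - (-1)*3065849/(2*1594) = -85635 - 1*(-3065849/3188) = -85635 + 3065849/3188 = -269938531/3188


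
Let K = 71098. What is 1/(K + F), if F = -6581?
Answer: 1/64517 ≈ 1.5500e-5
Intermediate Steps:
1/(K + F) = 1/(71098 - 6581) = 1/64517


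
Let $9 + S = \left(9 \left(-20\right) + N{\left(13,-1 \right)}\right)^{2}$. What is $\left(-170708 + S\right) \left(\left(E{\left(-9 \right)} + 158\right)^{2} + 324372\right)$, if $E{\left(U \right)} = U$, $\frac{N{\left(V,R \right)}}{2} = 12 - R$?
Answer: $-50946577573$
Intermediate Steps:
$N{\left(V,R \right)} = 24 - 2 R$ ($N{\left(V,R \right)} = 2 \left(12 - R\right) = 24 - 2 R$)
$S = 23707$ ($S = -9 + \left(9 \left(-20\right) + \left(24 - -2\right)\right)^{2} = -9 + \left(-180 + \left(24 + 2\right)\right)^{2} = -9 + \left(-180 + 26\right)^{2} = -9 + \left(-154\right)^{2} = -9 + 23716 = 23707$)
$\left(-170708 + S\right) \left(\left(E{\left(-9 \right)} + 158\right)^{2} + 324372\right) = \left(-170708 + 23707\right) \left(\left(-9 + 158\right)^{2} + 324372\right) = - 147001 \left(149^{2} + 324372\right) = - 147001 \left(22201 + 324372\right) = \left(-147001\right) 346573 = -50946577573$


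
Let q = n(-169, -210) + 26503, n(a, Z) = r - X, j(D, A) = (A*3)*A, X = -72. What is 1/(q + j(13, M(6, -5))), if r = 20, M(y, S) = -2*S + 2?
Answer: 1/27027 ≈ 3.7000e-5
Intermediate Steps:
M(y, S) = 2 - 2*S
j(D, A) = 3*A² (j(D, A) = (3*A)*A = 3*A²)
n(a, Z) = 92 (n(a, Z) = 20 - 1*(-72) = 20 + 72 = 92)
q = 26595 (q = 92 + 26503 = 26595)
1/(q + j(13, M(6, -5))) = 1/(26595 + 3*(2 - 2*(-5))²) = 1/(26595 + 3*(2 + 10)²) = 1/(26595 + 3*12²) = 1/(26595 + 3*144) = 1/(26595 + 432) = 1/27027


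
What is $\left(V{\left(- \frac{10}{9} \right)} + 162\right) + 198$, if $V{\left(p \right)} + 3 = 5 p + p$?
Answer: $\frac{1051}{3} \approx 350.33$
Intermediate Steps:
$V{\left(p \right)} = -3 + 6 p$ ($V{\left(p \right)} = -3 + \left(5 p + p\right) = -3 + 6 p$)
$\left(V{\left(- \frac{10}{9} \right)} + 162\right) + 198 = \left(\left(-3 + 6 \left(- \frac{10}{9}\right)\right) + 162\right) + 198 = \left(\left(-3 - \frac{20}{3}\right) + 162\right) + 198 = \left(- \frac{29}{3} + 162\right) + 198 = \frac{457}{3} + 198 = \frac{1051}{3}$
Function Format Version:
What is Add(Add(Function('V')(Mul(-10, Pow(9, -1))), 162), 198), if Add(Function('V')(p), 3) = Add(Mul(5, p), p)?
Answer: Rational(1051, 3) ≈ 350.33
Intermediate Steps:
Function('V')(p) = Add(-3, Mul(6, p)) (Function('V')(p) = Add(-3, Add(Mul(5, p), p)) = Add(-3, Mul(6, p)))
Add(Add(Function('V')(Mul(-10, Pow(9, -1))), 162), 198) = Add(Add(Add(-3, Mul(6, Mul(-10, Pow(9, -1)))), 162), 198) = Add(Add(Add(-3, Mul(6, Mul(-10, Rational(1, 9)))), 162), 198) = Add(Add(Add(-3, Mul(6, Rational(-10, 9))), 162), 198) = Add(Add(Add(-3, Rational(-20, 3)), 162), 198) = Add(Add(Rational(-29, 3), 162), 198) = Add(Rational(457, 3), 198) = Rational(1051, 3)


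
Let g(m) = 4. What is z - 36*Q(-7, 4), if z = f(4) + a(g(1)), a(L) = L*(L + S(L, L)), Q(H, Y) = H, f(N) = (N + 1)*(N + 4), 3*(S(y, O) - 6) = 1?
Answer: 1000/3 ≈ 333.33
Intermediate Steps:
S(y, O) = 19/3 (S(y, O) = 6 + (⅓)*1 = 6 + ⅓ = 19/3)
f(N) = (1 + N)*(4 + N)
a(L) = L*(19/3 + L) (a(L) = L*(L + 19/3) = L*(19/3 + L))
z = 244/3 (z = (4 + 4² + 5*4) + (⅓)*4*(19 + 3*4) = (4 + 16 + 20) + (⅓)*4*(19 + 12) = 40 + (⅓)*4*31 = 40 + 124/3 = 244/3 ≈ 81.333)
z - 36*Q(-7, 4) = 244/3 - 36*(-7) = 244/3 + 252 = 1000/3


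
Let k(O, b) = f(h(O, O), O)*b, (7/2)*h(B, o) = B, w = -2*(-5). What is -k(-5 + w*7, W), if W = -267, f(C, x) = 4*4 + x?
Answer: 21627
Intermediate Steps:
w = 10
h(B, o) = 2*B/7
f(C, x) = 16 + x
k(O, b) = b*(16 + O) (k(O, b) = (16 + O)*b = b*(16 + O))
-k(-5 + w*7, W) = -(-267)*(16 + (-5 + 10*7)) = -(-267)*(16 + (-5 + 70)) = -(-267)*(16 + 65) = -(-267)*81 = -1*(-21627) = 21627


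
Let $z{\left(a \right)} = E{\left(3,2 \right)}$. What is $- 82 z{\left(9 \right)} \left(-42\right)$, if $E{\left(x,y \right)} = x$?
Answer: $10332$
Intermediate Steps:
$z{\left(a \right)} = 3$
$- 82 z{\left(9 \right)} \left(-42\right) = \left(-82\right) 3 \left(-42\right) = \left(-246\right) \left(-42\right) = 10332$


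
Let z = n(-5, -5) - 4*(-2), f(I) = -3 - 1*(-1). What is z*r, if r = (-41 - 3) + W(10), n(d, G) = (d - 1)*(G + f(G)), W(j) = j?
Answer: -1700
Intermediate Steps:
f(I) = -2 (f(I) = -3 + 1 = -2)
n(d, G) = (-1 + d)*(-2 + G) (n(d, G) = (d - 1)*(G - 2) = (-1 + d)*(-2 + G))
z = 50 (z = (2 - 1*(-5) - 2*(-5) - 5*(-5)) - 4*(-2) = (2 + 5 + 10 + 25) + 8 = 42 + 8 = 50)
r = -34 (r = (-41 - 3) + 10 = -44 + 10 = -34)
z*r = 50*(-34) = -1700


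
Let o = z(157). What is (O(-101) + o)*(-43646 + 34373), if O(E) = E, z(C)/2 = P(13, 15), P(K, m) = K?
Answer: 695475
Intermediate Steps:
z(C) = 26 (z(C) = 2*13 = 26)
o = 26
(O(-101) + o)*(-43646 + 34373) = (-101 + 26)*(-43646 + 34373) = -75*(-9273) = 695475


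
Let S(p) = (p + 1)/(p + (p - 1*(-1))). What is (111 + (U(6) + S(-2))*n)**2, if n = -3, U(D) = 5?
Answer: 9025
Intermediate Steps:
S(p) = (1 + p)/(1 + 2*p) (S(p) = (1 + p)/(p + (p + 1)) = (1 + p)/(p + (1 + p)) = (1 + p)/(1 + 2*p))
(111 + (U(6) + S(-2))*n)**2 = (111 + (5 + (1 - 2)/(1 + 2*(-2)))*(-3))**2 = (111 + (5 - 1/(1 - 4))*(-3))**2 = (111 + (5 - 1/(-3))*(-3))**2 = (111 + (5 - 1/3*(-1))*(-3))**2 = (111 + (5 + 1/3)*(-3))**2 = (111 + (16/3)*(-3))**2 = (111 - 16)**2 = 95**2 = 9025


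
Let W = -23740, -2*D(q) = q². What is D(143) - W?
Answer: 27031/2 ≈ 13516.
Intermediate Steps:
D(q) = -q²/2
D(143) - W = -½*143² - 1*(-23740) = -½*20449 + 23740 = -20449/2 + 23740 = 27031/2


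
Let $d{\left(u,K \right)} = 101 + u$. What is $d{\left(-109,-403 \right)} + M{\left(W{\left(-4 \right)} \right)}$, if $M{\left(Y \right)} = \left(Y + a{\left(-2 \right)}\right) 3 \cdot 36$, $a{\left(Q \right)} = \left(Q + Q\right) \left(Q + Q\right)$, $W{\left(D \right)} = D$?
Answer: $1288$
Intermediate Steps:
$a{\left(Q \right)} = 4 Q^{2}$ ($a{\left(Q \right)} = 2 Q 2 Q = 4 Q^{2}$)
$M{\left(Y \right)} = 1728 + 108 Y$ ($M{\left(Y \right)} = \left(Y + 4 \left(-2\right)^{2}\right) 3 \cdot 36 = \left(Y + 4 \cdot 4\right) 3 \cdot 36 = \left(Y + 16\right) 3 \cdot 36 = \left(16 + Y\right) 3 \cdot 36 = \left(48 + 3 Y\right) 36 = 1728 + 108 Y$)
$d{\left(-109,-403 \right)} + M{\left(W{\left(-4 \right)} \right)} = \left(101 - 109\right) + \left(1728 + 108 \left(-4\right)\right) = -8 + \left(1728 - 432\right) = -8 + 1296 = 1288$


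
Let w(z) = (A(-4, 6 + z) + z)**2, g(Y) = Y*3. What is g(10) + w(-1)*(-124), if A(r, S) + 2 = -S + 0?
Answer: -7906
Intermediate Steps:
A(r, S) = -2 - S (A(r, S) = -2 + (-S + 0) = -2 - S)
g(Y) = 3*Y
w(z) = 64 (w(z) = ((-2 - (6 + z)) + z)**2 = ((-2 + (-6 - z)) + z)**2 = ((-8 - z) + z)**2 = (-8)**2 = 64)
g(10) + w(-1)*(-124) = 3*10 + 64*(-124) = 30 - 7936 = -7906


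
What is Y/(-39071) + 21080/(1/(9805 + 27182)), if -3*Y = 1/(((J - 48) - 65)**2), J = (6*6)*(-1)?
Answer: 2028934524864885481/2602245813 ≈ 7.7969e+8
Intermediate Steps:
J = -36 (J = 36*(-1) = -36)
Y = -1/66603 (Y = -1/(3*((-36 - 48) - 65)**2) = -1/(3*(-84 - 65)**2) = -1/(3*((-149)**2)) = -1/3/22201 = -1/3*1/22201 = -1/66603 ≈ -1.5014e-5)
Y/(-39071) + 21080/(1/(9805 + 27182)) = -1/66603/(-39071) + 21080/(1/(9805 + 27182)) = -1/66603*(-1/39071) + 21080/(1/36987) = 1/2602245813 + 21080/(1/36987) = 1/2602245813 + 21080*36987 = 1/2602245813 + 779685960 = 2028934524864885481/2602245813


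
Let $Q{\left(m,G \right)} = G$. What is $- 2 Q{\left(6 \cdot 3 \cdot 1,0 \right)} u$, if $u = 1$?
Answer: $0$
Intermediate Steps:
$- 2 Q{\left(6 \cdot 3 \cdot 1,0 \right)} u = \left(-2\right) 0 \cdot 1 = 0 \cdot 1 = 0$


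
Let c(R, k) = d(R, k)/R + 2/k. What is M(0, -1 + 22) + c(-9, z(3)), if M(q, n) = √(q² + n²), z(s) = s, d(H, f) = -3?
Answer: 22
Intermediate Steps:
c(R, k) = -3/R + 2/k
M(q, n) = √(n² + q²)
M(0, -1 + 22) + c(-9, z(3)) = √((-1 + 22)² + 0²) + (-3/(-9) + 2/3) = √(21² + 0) + (-3*(-⅑) + 2*(⅓)) = √(441 + 0) + (⅓ + ⅔) = √441 + 1 = 21 + 1 = 22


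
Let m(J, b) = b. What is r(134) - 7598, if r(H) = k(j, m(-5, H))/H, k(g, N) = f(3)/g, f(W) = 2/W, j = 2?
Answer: -3054395/402 ≈ -7598.0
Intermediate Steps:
k(g, N) = 2/(3*g) (k(g, N) = (2/3)/g = (2*(⅓))/g = 2/(3*g))
r(H) = 1/(3*H) (r(H) = ((⅔)/2)/H = ((⅔)*(½))/H = 1/(3*H))
r(134) - 7598 = (⅓)/134 - 7598 = (⅓)*(1/134) - 7598 = 1/402 - 7598 = -3054395/402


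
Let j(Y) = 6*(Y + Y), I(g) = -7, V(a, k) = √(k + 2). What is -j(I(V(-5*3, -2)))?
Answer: 84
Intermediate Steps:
V(a, k) = √(2 + k)
j(Y) = 12*Y (j(Y) = 6*(2*Y) = 12*Y)
-j(I(V(-5*3, -2))) = -12*(-7) = -1*(-84) = 84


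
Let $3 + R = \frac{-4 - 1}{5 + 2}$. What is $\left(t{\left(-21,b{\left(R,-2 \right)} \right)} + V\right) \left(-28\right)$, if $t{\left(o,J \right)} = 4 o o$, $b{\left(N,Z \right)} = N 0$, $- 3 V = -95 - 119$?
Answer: $- \frac{154168}{3} \approx -51389.0$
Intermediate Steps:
$R = - \frac{26}{7}$ ($R = -3 + \frac{-4 - 1}{5 + 2} = -3 - \frac{5}{7} = - \frac{26}{7} \approx -3.7143$)
$V = \frac{214}{3}$ ($V = - \frac{-95 - 119}{3} = \left(- \frac{1}{3}\right) \left(-214\right) = \frac{214}{3} \approx 71.333$)
$b{\left(N,Z \right)} = 0$
$t{\left(o,J \right)} = 4 o^{2}$
$\left(t{\left(-21,b{\left(R,-2 \right)} \right)} + V\right) \left(-28\right) = \left(4 \left(-21\right)^{2} + \frac{214}{3}\right) \left(-28\right) = \left(4 \cdot 441 + \frac{214}{3}\right) \left(-28\right) = \left(1764 + \frac{214}{3}\right) \left(-28\right) = \frac{5506}{3} \left(-28\right) = - \frac{154168}{3}$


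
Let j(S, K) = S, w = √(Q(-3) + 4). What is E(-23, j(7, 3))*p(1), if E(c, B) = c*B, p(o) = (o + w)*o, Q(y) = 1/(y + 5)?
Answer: -161 - 483*√2/2 ≈ -502.53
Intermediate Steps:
Q(y) = 1/(5 + y)
w = 3*√2/2 (w = √(1/(5 - 3) + 4) = √(1/2 + 4) = √(½ + 4) = √(9/2) = 3*√2/2 ≈ 2.1213)
p(o) = o*(o + 3*√2/2) (p(o) = (o + 3*√2/2)*o = o*(o + 3*√2/2))
E(c, B) = B*c
E(-23, j(7, 3))*p(1) = (7*(-23))*((½)*1*(2*1 + 3*√2)) = -161*(2 + 3*√2)/2 = -161*(1 + 3*√2/2) = -161 - 483*√2/2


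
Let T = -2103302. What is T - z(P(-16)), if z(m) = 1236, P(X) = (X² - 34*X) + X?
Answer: -2104538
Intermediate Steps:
P(X) = X² - 33*X
T - z(P(-16)) = -2103302 - 1*1236 = -2103302 - 1236 = -2104538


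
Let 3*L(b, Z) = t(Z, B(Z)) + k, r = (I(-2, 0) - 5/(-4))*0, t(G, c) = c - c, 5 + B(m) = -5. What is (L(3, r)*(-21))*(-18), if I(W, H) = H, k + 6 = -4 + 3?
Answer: -882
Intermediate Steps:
k = -7 (k = -6 + (-4 + 3) = -6 - 1 = -7)
B(m) = -10 (B(m) = -5 - 5 = -10)
t(G, c) = 0
r = 0 (r = (0 - 5/(-4))*0 = (0 - 5*(-¼))*0 = (0 + 5/4)*0 = (5/4)*0 = 0)
L(b, Z) = -7/3 (L(b, Z) = (0 - 7)/3 = (⅓)*(-7) = -7/3)
(L(3, r)*(-21))*(-18) = -7/3*(-21)*(-18) = 49*(-18) = -882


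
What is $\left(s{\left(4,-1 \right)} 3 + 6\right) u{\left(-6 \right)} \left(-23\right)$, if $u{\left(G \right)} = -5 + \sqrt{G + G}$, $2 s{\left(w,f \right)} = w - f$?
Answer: $\frac{3105}{2} - 621 i \sqrt{3} \approx 1552.5 - 1075.6 i$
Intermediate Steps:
$s{\left(w,f \right)} = \frac{w}{2} - \frac{f}{2}$ ($s{\left(w,f \right)} = \frac{w - f}{2} = \frac{w}{2} - \frac{f}{2}$)
$u{\left(G \right)} = -5 + \sqrt{2} \sqrt{G}$ ($u{\left(G \right)} = -5 + \sqrt{2 G} = -5 + \sqrt{2} \sqrt{G}$)
$\left(s{\left(4,-1 \right)} 3 + 6\right) u{\left(-6 \right)} \left(-23\right) = \left(\left(\frac{1}{2} \cdot 4 - - \frac{1}{2}\right) 3 + 6\right) \left(-5 + \sqrt{2} \sqrt{-6}\right) \left(-23\right) = \left(\left(2 + \frac{1}{2}\right) 3 + 6\right) \left(-5 + \sqrt{2} i \sqrt{6}\right) \left(-23\right) = \left(\frac{5}{2} \cdot 3 + 6\right) \left(-5 + 2 i \sqrt{3}\right) \left(-23\right) = \left(\frac{15}{2} + 6\right) \left(-5 + 2 i \sqrt{3}\right) \left(-23\right) = \frac{27 \left(-5 + 2 i \sqrt{3}\right)}{2} \left(-23\right) = \left(- \frac{135}{2} + 27 i \sqrt{3}\right) \left(-23\right) = \frac{3105}{2} - 621 i \sqrt{3}$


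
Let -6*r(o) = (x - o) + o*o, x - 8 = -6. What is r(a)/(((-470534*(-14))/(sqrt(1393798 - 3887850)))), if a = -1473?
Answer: -852973*I*sqrt(5153)/705801 ≈ -86.753*I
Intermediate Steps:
x = 2 (x = 8 - 6 = 2)
r(o) = -1/3 - o**2/6 + o/6 (r(o) = -((2 - o) + o*o)/6 = -((2 - o) + o**2)/6 = -(2 + o**2 - o)/6 = -1/3 - o**2/6 + o/6)
r(a)/(((-470534*(-14))/(sqrt(1393798 - 3887850)))) = (-1/3 - 1/6*(-1473)**2 + (1/6)*(-1473))/(((-470534*(-14))/(sqrt(1393798 - 3887850)))) = (-1/3 - 1/6*2169729 - 491/2)/((6587476/(sqrt(-2494052)))) = (-1/3 - 723243/2 - 491/2)/((6587476/((22*I*sqrt(5153))))) = -1085602*11*I*sqrt(5153)/3293738/3 = -852973*I*sqrt(5153)/705801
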